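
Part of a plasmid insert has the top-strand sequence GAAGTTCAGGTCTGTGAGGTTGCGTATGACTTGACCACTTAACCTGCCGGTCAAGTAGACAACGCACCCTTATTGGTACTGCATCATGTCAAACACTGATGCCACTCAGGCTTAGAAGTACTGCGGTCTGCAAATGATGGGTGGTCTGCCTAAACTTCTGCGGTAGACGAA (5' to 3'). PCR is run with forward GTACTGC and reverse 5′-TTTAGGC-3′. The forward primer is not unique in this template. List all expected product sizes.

79 bp, 37 bp

The forward primer GTACTGC matches the top strand at positions 76–82, 118–124.
The reverse primer's reverse complement is GCCTAAA, matching at positions 148–154.
Each forward site pairs with the reverse site to give a product ending at position 154: sizes 79, 37 bp.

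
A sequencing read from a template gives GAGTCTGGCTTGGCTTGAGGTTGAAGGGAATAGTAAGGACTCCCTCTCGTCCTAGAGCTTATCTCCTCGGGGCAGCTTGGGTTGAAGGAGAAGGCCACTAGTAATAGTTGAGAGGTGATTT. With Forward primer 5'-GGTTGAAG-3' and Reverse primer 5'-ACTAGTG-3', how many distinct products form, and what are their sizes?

The forward primer GGTTGAAG matches the top strand at positions 19–26, 80–87.
The reverse primer's reverse complement is CACTAGT, matching at positions 96–102.
Each forward site pairs with the reverse site to give a product ending at position 102: sizes 84, 23 bp.

Two products: 84 bp, 23 bp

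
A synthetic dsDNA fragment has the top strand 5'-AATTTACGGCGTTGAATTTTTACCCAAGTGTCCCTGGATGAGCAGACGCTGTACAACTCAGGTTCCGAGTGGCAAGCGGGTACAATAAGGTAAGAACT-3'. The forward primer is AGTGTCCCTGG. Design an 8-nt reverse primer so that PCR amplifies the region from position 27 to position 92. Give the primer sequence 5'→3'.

The product's 3' end on the top strand is position 92.
The reverse primer anneals to the top strand over positions 85–92, i.e. to ATAAGGTA.
Its sequence written 5'→3' is the reverse complement: TACCTTAT.

5'-TACCTTAT-3'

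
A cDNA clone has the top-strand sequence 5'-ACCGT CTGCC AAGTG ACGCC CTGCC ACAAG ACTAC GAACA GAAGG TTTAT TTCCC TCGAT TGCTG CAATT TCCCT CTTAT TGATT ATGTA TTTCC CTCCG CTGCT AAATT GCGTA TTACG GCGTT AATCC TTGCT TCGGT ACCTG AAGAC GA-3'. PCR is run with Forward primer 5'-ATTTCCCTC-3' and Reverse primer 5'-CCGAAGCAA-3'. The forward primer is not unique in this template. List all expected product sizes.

The forward primer ATTTCCCTC matches the top strand at positions 49–57, 68–76, 90–98.
The reverse primer's reverse complement is TTGCTTCGG, matching at positions 131–139.
Each forward site pairs with the reverse site to give a product ending at position 139: sizes 91, 72, 50 bp.

91 bp, 72 bp, 50 bp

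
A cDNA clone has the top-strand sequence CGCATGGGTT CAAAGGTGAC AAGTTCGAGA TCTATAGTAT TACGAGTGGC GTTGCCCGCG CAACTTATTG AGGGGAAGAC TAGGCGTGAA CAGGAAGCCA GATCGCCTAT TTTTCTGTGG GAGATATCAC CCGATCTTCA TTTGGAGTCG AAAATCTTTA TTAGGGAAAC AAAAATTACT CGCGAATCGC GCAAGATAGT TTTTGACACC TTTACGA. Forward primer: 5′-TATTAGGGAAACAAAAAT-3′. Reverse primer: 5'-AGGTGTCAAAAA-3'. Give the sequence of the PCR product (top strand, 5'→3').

5'-TATTAGGGAAACAAAAATTACTCGCGAATCGCGCAAGATAGTTTTTGACACCT-3'

Forward primer TATTAGGGAAACAAAAAT is found on the top strand at positions 159–176.
The reverse primer's reverse complement is TTTTTGACACCT, which matches the template at positions 200–211.
The product is the template from position 159 through 211 (53 bp).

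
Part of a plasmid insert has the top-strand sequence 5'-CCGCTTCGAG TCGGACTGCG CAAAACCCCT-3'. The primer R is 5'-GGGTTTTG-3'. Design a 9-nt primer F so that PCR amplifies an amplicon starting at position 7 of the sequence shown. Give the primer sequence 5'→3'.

5'-CGAGTCGGA-3'

The reverse primer's reverse complement CAAAACCC matches the template at positions 21–28; the product starts at position 7.
The forward primer is identical to the top strand over positions 7–15: CGAGTCGGA.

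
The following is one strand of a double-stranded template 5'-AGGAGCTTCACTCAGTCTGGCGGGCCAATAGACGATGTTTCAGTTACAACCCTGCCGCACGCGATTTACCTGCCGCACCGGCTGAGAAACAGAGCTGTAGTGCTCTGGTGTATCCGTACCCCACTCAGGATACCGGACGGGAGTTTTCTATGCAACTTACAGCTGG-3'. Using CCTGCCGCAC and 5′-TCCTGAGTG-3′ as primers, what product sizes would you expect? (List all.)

80 bp, 62 bp

The forward primer CCTGCCGCAC matches the top strand at positions 51–60, 69–78.
The reverse primer's reverse complement is CACTCAGGA, matching at positions 122–130.
Each forward site pairs with the reverse site to give a product ending at position 130: sizes 80, 62 bp.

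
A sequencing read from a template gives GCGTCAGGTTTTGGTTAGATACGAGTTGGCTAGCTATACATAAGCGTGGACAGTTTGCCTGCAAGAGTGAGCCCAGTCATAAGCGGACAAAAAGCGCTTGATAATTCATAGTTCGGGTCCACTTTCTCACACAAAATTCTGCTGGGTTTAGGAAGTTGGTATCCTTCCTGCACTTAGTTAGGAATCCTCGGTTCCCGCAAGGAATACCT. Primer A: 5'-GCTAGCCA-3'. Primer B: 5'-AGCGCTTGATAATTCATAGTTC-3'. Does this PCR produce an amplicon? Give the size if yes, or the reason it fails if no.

No product — the primers' 3' ends point away from each other.

Primer A (GCTAGCCA) has reverse complement TGGCTAGC, which matches the top strand at positions 27–34; primer A anneals to the top strand there with its 3' end pointing upstream toward position 27.
Primer B (AGCGCTTGATAATTCATAGTTC) matches the top strand directly at positions 93–114; it anneals to the bottom strand with its 3' end pointing downstream toward position 114.
The 3' ends diverge (primer A extends toward position 1, primer B toward position 209), so the primers never converge on a shared product.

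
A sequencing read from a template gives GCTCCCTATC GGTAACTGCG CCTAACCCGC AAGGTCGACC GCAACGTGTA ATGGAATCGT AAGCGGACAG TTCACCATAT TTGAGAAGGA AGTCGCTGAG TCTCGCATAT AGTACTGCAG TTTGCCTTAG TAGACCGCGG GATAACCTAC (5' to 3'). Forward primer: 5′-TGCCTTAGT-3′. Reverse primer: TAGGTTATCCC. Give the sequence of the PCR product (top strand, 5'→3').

5'-TGCCTTAGTAGACCGCGGGATAACCTA-3'

Forward primer TGCCTTAGT is found on the top strand at positions 123–131.
Taking the reverse complement of TAGGTTATCCC gives GGGATAACCTA, found at positions 139–149 on the template; the primer anneals here to the top strand with its 3' end pointing upstream.
The product is the template from position 123 through 149 (27 bp).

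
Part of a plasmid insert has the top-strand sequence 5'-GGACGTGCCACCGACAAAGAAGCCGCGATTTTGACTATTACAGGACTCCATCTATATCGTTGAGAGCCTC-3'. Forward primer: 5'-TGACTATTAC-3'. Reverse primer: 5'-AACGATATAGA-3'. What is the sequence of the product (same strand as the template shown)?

Forward primer TGACTATTAC is found on the top strand at positions 32–41.
The reverse primer's reverse complement is TCTATATCGTT, which matches the template at positions 51–61.
The product is the template from position 32 through 61 (30 bp).

5'-TGACTATTACAGGACTCCATCTATATCGTT-3'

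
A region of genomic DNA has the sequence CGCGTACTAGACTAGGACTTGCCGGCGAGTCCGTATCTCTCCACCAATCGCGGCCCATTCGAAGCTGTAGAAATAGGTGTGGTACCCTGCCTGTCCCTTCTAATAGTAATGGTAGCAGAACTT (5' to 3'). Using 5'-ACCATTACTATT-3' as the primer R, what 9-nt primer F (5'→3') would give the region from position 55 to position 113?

The reverse primer's reverse complement AATAGTAATGGT matches the template at positions 102–113; the product starts at position 55.
The forward primer is identical to the top strand over positions 55–63: CCATTCGAA.

5'-CCATTCGAA-3'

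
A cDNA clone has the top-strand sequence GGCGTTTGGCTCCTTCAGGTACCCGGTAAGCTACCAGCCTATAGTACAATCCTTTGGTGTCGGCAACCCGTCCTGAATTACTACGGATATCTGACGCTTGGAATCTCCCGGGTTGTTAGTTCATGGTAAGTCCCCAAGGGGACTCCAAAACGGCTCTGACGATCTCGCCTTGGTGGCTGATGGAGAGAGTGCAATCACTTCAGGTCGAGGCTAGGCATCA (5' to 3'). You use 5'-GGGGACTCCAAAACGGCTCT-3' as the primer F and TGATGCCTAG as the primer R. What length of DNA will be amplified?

Scanning the template, GGGGACTCCAAAACGGCTCT occurs at positions 138–157; this primer anneals to the bottom strand there with its 3' end pointing downstream.
Taking the reverse complement of TGATGCCTAG gives CTAGGCATCA, found at positions 211–220 on the template; the primer anneals here to the top strand with its 3' end pointing upstream.
The product runs from position 138 to position 220, so its length is 220 − 138 + 1 = 83 bp.

83 bp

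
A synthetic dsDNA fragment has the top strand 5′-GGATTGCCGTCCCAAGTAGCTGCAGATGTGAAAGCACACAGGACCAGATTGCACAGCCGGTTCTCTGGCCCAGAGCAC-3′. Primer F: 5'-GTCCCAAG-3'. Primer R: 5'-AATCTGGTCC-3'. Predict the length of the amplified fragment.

42 bp

The forward primer matches the template at positions 9–16.
Taking the reverse complement of AATCTGGTCC gives GGACCAGATT, found at positions 41–50 on the template; the primer anneals here to the top strand with its 3' end pointing upstream.
Product length = (reverse-primer end) − (forward-primer start) + 1 = 50 − 9 + 1 = 42 bp.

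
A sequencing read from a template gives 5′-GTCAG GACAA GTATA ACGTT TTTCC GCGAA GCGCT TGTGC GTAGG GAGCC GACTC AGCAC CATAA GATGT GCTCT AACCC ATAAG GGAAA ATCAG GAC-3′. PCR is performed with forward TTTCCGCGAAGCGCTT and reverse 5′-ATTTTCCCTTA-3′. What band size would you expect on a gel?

Forward primer TTTCCGCGAAGCGCTT is found on the top strand at positions 21–36.
Reverse complement of the reverse primer: TAAGGGAAAAT. This occurs on the top strand at positions 82–92.
The product runs from position 21 to position 92, so its length is 92 − 21 + 1 = 72 bp.

72 bp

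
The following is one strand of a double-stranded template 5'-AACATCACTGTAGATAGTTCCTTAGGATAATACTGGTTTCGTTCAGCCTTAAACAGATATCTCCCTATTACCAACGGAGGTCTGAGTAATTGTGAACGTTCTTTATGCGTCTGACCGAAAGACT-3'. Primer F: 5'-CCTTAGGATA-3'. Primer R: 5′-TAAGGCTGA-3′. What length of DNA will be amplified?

32 bp

The forward primer matches the template at positions 20–29.
Taking the reverse complement of TAAGGCTGA gives TCAGCCTTA, found at positions 43–51 on the template; the primer anneals here to the top strand with its 3' end pointing upstream.
The product runs from position 20 to position 51, so its length is 51 − 20 + 1 = 32 bp.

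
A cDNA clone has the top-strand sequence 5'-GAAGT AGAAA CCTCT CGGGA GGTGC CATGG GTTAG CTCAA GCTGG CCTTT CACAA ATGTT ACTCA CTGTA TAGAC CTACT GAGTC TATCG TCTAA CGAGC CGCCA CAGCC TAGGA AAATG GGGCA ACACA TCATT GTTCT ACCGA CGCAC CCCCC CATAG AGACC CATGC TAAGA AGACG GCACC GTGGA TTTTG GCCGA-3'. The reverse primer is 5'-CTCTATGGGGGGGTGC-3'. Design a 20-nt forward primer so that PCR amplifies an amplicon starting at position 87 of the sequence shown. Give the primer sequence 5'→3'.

5'-ATCGTCTAACGAGCCGCCAC-3'

The reverse primer's reverse complement GCACCCCCCCATAGAG matches the template at positions 147–162; the product starts at position 87.
The forward primer is identical to the top strand over positions 87–106: ATCGTCTAACGAGCCGCCAC.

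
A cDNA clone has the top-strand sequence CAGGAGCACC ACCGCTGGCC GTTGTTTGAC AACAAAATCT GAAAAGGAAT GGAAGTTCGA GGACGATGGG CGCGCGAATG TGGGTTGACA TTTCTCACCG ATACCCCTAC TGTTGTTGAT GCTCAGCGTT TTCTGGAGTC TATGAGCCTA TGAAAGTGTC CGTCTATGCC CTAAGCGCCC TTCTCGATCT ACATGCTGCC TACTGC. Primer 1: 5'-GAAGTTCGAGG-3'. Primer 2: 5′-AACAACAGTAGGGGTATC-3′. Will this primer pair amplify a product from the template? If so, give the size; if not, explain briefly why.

Primer 1 (GAAGTTCGAGG) matches the top strand at positions 52–62; it acts as a forward primer.
Primer 2's reverse complement is GATACCCCTACTGTTGTT, matching the top strand at positions 100–117; it acts as a reverse primer.
The 3' ends face each other across positions 52–117, giving a 66 bp product.

Yes — a 66 bp product.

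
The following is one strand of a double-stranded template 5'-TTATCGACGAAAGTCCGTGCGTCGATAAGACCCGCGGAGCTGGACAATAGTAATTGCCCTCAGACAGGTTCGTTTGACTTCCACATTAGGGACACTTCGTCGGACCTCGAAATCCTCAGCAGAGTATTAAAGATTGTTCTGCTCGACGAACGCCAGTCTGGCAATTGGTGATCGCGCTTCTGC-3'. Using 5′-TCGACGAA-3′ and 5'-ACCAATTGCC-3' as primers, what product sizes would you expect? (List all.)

166 bp, 27 bp

The forward primer TCGACGAA matches the top strand at positions 4–11, 143–150.
The reverse primer's reverse complement is GGCAATTGGT, matching at positions 160–169.
Each forward site pairs with the reverse site to give a product ending at position 169: sizes 166, 27 bp.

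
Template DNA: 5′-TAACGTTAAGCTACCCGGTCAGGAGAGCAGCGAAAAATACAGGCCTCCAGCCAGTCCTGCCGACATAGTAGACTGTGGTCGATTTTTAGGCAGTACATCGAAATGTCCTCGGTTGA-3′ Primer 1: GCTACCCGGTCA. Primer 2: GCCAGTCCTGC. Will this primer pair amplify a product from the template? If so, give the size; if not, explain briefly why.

No product — both primers anneal to the same strand and extend in the same direction.

Primer 1 (GCTACCCGGTCA) matches the top strand at positions 10–21 (3' end points downstream).
Primer 2 (GCCAGTCCTGC) also matches the top strand directly, at positions 50–60 — its reverse complement GCAGGACTGGC is not present.
Both primers anneal to the bottom strand with 3' ends pointing the same way, so neither can prime synthesis back toward the other.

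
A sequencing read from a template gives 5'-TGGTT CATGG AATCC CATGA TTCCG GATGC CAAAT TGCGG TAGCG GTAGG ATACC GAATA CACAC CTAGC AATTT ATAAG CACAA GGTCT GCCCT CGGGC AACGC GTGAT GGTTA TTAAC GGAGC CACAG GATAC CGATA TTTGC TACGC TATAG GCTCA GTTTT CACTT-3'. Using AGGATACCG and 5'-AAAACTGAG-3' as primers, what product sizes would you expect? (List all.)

The forward primer AGGATACCG matches the top strand at positions 48–56, 129–137.
The reverse primer's reverse complement is CTCAGTTTT, matching at positions 157–165.
Each forward site pairs with the reverse site to give a product ending at position 165: sizes 118, 37 bp.

118 bp, 37 bp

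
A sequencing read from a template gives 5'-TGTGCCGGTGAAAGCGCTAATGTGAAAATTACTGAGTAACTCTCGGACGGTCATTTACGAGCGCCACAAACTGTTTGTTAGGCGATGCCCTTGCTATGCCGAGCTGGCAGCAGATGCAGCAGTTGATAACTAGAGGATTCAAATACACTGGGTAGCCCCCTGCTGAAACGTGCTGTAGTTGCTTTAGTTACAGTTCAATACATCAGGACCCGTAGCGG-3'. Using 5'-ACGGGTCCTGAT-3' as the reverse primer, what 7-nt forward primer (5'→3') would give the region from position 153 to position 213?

5'-TAGCCCC-3'

The reverse primer's reverse complement ATCAGGACCCGT matches the template at positions 202–213; the product starts at position 153.
The forward primer is identical to the top strand over positions 153–159: TAGCCCC.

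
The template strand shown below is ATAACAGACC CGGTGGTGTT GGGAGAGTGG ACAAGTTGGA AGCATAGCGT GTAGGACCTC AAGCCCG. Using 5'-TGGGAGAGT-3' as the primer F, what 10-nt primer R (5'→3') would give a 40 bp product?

The forward primer binds at positions 20–28, so a 40 bp product ends at position 20 + 40 − 1 = 59.
The reverse primer anneals to the top strand over positions 50–59, i.e. to TGTAGGACCT.
Its sequence written 5'→3' is the reverse complement: AGGTCCTACA.

5'-AGGTCCTACA-3'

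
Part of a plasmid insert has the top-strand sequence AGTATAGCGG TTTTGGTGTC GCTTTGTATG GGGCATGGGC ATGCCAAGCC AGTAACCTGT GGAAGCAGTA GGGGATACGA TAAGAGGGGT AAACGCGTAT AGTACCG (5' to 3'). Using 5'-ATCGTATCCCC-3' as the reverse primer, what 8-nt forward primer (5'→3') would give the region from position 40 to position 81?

5'-CATGCCAA-3'

The reverse primer's reverse complement GGGGATACGAT matches the template at positions 71–81; the product starts at position 40.
The forward primer is identical to the top strand over positions 40–47: CATGCCAA.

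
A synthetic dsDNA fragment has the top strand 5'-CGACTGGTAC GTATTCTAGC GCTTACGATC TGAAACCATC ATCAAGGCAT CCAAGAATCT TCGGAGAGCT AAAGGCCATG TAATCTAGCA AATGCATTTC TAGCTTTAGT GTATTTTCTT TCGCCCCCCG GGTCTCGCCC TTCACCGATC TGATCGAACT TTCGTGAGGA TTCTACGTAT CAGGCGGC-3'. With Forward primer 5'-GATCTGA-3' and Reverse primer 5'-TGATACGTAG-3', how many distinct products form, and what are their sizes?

The forward primer GATCTGA matches the top strand at positions 27–33, 147–153.
The reverse primer's reverse complement is CTACGTATCA, matching at positions 173–182.
Each forward site pairs with the reverse site to give a product ending at position 182: sizes 156, 36 bp.

Two products: 156 bp, 36 bp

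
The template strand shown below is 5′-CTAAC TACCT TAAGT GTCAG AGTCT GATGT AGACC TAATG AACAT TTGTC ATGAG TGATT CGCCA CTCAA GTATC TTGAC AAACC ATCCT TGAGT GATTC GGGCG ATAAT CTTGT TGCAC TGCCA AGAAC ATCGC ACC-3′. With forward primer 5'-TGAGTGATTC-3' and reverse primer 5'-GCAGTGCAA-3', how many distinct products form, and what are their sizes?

Two products: 72 bp, 33 bp

The forward primer TGAGTGATTC matches the top strand at positions 52–61, 91–100.
The reverse primer's reverse complement is TTGCACTGC, matching at positions 115–123.
Each forward site pairs with the reverse site to give a product ending at position 123: sizes 72, 33 bp.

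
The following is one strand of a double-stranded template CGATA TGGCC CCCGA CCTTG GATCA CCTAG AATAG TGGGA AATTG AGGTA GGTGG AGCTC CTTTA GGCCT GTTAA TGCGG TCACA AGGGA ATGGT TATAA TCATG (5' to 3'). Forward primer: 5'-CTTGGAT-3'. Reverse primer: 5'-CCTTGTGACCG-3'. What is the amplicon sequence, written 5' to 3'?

Forward primer CTTGGAT is found on the top strand at positions 17–23.
The reverse primer's reverse complement is CGGTCACAAGG, which matches the template at positions 78–88.
The product is the template from position 17 through 88 (72 bp).

5'-CTTGGATCACCTAGAATAGTGGGAAATTGAGGTAGGTGGAGCTCCTTTAGGCCTGTTAATGCGGTCACAAGG-3'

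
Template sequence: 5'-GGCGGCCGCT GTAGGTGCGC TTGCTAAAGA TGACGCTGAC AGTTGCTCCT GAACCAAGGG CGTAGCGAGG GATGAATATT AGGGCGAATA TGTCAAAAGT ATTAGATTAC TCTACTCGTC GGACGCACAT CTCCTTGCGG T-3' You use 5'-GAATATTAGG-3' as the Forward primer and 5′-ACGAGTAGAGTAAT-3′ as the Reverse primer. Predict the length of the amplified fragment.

46 bp

Forward primer GAATATTAGG is found on the top strand at positions 74–83.
Taking the reverse complement of ACGAGTAGAGTAAT gives ATTACTCTACTCGT, found at positions 106–119 on the template; the primer anneals here to the top strand with its 3' end pointing upstream.
Product length = (reverse-primer end) − (forward-primer start) + 1 = 119 − 74 + 1 = 46 bp.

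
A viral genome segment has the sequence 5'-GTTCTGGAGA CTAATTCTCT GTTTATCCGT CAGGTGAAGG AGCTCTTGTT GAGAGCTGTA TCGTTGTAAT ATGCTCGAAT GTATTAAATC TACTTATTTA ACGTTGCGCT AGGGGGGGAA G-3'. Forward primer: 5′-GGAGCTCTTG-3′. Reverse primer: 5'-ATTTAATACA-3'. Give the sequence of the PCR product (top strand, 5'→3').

5'-GGAGCTCTTGTTGAGAGCTGTATCGTTGTAATATGCTCGAATGTATTAAAT-3'

Scanning the template, GGAGCTCTTG occurs at positions 39–48; this primer anneals to the bottom strand there with its 3' end pointing downstream.
The reverse primer's reverse complement is TGTATTAAAT, which matches the template at positions 80–89.
The product is the template from position 39 through 89 (51 bp).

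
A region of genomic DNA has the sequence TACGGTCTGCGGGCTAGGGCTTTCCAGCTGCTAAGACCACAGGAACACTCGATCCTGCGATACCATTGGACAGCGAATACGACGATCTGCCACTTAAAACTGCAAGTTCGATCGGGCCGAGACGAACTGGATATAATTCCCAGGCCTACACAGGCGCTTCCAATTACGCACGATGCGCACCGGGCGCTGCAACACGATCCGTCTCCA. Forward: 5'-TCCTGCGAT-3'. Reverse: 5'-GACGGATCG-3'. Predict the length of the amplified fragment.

Scanning the template, TCCTGCGAT occurs at positions 53–61; this primer anneals to the bottom strand there with its 3' end pointing downstream.
Taking the reverse complement of GACGGATCG gives CGATCCGTC, found at positions 195–203 on the template; the primer anneals here to the top strand with its 3' end pointing upstream.
The product runs from position 53 to position 203, so its length is 203 − 53 + 1 = 151 bp.

151 bp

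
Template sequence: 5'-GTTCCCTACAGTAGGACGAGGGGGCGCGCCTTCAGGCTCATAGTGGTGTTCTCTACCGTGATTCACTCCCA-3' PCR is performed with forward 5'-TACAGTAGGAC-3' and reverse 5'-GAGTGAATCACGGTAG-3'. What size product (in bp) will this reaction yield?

Forward primer TACAGTAGGAC is found on the top strand at positions 7–17.
Taking the reverse complement of GAGTGAATCACGGTAG gives CTACCGTGATTCACTC, found at positions 53–68 on the template; the primer anneals here to the top strand with its 3' end pointing upstream.
Amplicon spans positions 7–68: 62 bp.

62 bp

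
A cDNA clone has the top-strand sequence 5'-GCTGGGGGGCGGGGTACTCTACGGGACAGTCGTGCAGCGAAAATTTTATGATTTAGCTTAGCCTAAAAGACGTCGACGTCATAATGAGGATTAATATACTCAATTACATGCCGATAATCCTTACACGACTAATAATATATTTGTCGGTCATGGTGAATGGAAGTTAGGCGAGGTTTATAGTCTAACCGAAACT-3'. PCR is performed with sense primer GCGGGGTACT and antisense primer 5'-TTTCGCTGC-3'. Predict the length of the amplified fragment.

Scanning the template, GCGGGGTACT occurs at positions 9–18; this primer anneals to the bottom strand there with its 3' end pointing downstream.
Taking the reverse complement of TTTCGCTGC gives GCAGCGAAA, found at positions 34–42 on the template; the primer anneals here to the top strand with its 3' end pointing upstream.
Product length = (reverse-primer end) − (forward-primer start) + 1 = 42 − 9 + 1 = 34 bp.

34 bp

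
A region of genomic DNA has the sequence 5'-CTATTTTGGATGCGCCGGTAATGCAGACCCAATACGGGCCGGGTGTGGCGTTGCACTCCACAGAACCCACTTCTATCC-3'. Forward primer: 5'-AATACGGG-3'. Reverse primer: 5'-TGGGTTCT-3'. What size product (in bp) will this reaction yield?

39 bp

Scanning the template, AATACGGG occurs at positions 31–38; this primer anneals to the bottom strand there with its 3' end pointing downstream.
The reverse primer's reverse complement is AGAACCCA, which matches the template at positions 62–69.
The product runs from position 31 to position 69, so its length is 69 − 31 + 1 = 39 bp.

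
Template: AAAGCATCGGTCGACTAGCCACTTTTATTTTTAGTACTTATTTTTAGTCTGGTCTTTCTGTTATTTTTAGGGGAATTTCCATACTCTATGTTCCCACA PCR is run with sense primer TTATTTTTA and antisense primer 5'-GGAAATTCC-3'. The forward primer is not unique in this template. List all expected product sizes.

The forward primer TTATTTTTA matches the top strand at positions 25–33, 38–46, 61–69.
The reverse primer's reverse complement is GGAATTTCC, matching at positions 72–80.
Each forward site pairs with the reverse site to give a product ending at position 80: sizes 56, 43, 20 bp.

56 bp, 43 bp, 20 bp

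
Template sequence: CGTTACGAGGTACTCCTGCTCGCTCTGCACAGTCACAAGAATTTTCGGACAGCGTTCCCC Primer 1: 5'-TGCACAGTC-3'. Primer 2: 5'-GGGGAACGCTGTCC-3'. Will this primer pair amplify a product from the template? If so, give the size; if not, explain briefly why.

Yes — a 35 bp product.

Primer 1 (TGCACAGTC) matches the top strand at positions 26–34; it acts as a forward primer.
Primer 2's reverse complement is GGACAGCGTTCCCC, matching the top strand at positions 47–60; it acts as a reverse primer.
The 3' ends face each other across positions 26–60, giving a 35 bp product.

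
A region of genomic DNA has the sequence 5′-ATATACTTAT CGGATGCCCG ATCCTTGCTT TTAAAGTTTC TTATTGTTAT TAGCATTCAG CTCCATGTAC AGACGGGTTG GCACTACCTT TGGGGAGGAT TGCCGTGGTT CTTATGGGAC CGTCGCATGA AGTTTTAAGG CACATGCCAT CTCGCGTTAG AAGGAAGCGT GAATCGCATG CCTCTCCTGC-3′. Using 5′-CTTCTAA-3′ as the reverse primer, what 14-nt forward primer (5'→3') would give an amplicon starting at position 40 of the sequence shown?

The reverse primer's reverse complement TTAGAAG matches the template at positions 157–163; the product starts at position 40.
The forward primer is identical to the top strand over positions 40–53: CTTATTGTTATTAG.

5'-CTTATTGTTATTAG-3'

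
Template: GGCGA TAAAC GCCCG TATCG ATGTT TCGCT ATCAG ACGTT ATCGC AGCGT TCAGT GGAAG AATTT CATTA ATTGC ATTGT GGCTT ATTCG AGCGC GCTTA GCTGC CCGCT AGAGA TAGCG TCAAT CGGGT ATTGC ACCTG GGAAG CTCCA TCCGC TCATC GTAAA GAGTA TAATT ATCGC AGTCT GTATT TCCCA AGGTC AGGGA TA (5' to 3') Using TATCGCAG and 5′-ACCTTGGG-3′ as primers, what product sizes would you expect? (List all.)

160 bp, 25 bp

The forward primer TATCGCAG matches the top strand at positions 40–47, 175–182.
The reverse primer's reverse complement is CCCAAGGT, matching at positions 192–199.
Each forward site pairs with the reverse site to give a product ending at position 199: sizes 160, 25 bp.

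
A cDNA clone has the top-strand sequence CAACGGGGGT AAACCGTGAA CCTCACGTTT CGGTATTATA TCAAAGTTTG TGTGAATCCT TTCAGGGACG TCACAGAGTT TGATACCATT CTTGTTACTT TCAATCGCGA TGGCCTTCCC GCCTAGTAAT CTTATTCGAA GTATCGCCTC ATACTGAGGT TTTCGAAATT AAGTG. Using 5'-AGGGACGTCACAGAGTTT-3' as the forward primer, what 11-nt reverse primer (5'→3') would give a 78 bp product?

5'-CTTCGAATAAG-3'

The forward primer binds at positions 64–81, so a 78 bp product ends at position 64 + 78 − 1 = 141.
The reverse primer anneals to the top strand over positions 131–141, i.e. to CTTATTCGAAG.
Its sequence written 5'→3' is the reverse complement: CTTCGAATAAG.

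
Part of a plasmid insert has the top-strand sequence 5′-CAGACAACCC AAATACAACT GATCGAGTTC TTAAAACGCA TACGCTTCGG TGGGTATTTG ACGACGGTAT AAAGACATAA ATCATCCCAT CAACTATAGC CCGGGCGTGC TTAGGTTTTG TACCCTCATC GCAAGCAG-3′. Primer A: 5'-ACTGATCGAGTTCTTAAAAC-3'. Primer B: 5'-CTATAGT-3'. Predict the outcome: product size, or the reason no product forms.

Primer A (ACTGATCGAGTTCTTAAAAC) matches the top strand at positions 18–37; it acts as a forward primer.
Primer B's reverse complement is ACTATAG, matching the top strand at positions 93–99; it acts as a reverse primer.
The 3' ends face each other across positions 18–99, giving an 82 bp product.

Yes — an 82 bp product.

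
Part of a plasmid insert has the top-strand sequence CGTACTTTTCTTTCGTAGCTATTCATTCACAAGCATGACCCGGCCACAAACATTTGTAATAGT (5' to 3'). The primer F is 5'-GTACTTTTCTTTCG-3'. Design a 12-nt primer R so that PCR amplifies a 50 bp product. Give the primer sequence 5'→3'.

The forward primer binds at positions 2–15, so a 50 bp product ends at position 2 + 50 − 1 = 51.
The reverse primer anneals to the top strand over positions 40–51, i.e. to CCGGCCACAAAC.
Its sequence written 5'→3' is the reverse complement: GTTTGTGGCCGG.

5'-GTTTGTGGCCGG-3'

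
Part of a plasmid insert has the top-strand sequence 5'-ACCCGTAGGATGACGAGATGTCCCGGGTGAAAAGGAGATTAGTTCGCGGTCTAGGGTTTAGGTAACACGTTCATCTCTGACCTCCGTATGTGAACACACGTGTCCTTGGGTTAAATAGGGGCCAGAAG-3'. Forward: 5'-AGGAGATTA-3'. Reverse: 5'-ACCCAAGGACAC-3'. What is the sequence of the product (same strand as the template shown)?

5'-AGGAGATTAGTTCGCGGTCTAGGGTTTAGGTAACACGTTCATCTCTGACCTCCGTATGTGAACACACGTGTCCTTGGGT-3'

Forward primer AGGAGATTA is found on the top strand at positions 33–41.
Reverse complement of the reverse primer: GTGTCCTTGGGT. This occurs on the top strand at positions 100–111.
The product is the template from position 33 through 111 (79 bp).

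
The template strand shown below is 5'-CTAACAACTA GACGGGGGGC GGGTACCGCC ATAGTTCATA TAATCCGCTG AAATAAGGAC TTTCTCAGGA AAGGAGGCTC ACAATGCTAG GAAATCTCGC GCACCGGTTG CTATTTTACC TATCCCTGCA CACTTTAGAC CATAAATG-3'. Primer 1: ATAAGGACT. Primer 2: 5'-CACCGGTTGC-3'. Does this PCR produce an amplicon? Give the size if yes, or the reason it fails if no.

Primer 1 (ATAAGGACT) matches the top strand at positions 53–61 (3' end points downstream).
Primer 2 (CACCGGTTGC) also matches the top strand directly, at positions 102–111 — its reverse complement GCAACCGGTG is not present.
Both primers anneal to the bottom strand with 3' ends pointing the same way, so neither can prime synthesis back toward the other.

No product — both primers anneal to the same strand and extend in the same direction.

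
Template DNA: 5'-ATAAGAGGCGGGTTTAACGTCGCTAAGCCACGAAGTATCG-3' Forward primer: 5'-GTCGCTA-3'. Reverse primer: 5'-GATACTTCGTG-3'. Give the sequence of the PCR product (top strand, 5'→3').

5'-GTCGCTAAGCCACGAAGTATC-3'

The forward primer matches the template at positions 19–25.
Taking the reverse complement of GATACTTCGTG gives CACGAAGTATC, found at positions 29–39 on the template; the primer anneals here to the top strand with its 3' end pointing upstream.
The product is the template from position 19 through 39 (21 bp).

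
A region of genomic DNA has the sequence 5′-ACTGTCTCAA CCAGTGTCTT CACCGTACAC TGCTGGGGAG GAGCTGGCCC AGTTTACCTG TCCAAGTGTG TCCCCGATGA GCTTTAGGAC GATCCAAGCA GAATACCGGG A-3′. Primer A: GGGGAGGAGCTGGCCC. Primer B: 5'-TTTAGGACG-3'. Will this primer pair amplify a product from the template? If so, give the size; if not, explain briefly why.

No product — both primers anneal to the same strand and extend in the same direction.

Primer A (GGGGAGGAGCTGGCCC) matches the top strand at positions 35–50 (3' end points downstream).
Primer B (TTTAGGACG) also matches the top strand directly, at positions 83–91 — its reverse complement CGTCCTAAA is not present.
Both primers anneal to the bottom strand with 3' ends pointing the same way, so neither can prime synthesis back toward the other.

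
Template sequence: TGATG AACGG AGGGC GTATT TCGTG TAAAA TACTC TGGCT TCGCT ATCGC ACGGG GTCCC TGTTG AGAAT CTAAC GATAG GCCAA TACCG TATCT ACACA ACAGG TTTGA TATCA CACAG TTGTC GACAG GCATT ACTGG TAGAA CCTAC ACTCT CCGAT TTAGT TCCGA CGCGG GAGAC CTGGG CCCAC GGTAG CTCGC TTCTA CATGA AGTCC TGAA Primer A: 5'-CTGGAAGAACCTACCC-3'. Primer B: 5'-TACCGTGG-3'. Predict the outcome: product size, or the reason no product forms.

Primer A (CTGGAAGAACCTACCC) does not match the top strand, and its reverse complement GGGTAGGTTCTTCCAG does not match either.
With no annealing site for primer A, no amplification occurs.

No product — primer A has no binding site in the template.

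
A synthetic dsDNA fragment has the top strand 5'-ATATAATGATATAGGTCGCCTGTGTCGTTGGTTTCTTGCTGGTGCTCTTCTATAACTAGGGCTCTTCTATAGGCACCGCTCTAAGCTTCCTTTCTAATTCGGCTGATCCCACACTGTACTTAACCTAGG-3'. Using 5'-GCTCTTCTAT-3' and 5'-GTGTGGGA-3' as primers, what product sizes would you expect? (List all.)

71 bp, 54 bp

The forward primer GCTCTTCTAT matches the top strand at positions 44–53, 61–70.
The reverse primer's reverse complement is TCCCACAC, matching at positions 107–114.
Each forward site pairs with the reverse site to give a product ending at position 114: sizes 71, 54 bp.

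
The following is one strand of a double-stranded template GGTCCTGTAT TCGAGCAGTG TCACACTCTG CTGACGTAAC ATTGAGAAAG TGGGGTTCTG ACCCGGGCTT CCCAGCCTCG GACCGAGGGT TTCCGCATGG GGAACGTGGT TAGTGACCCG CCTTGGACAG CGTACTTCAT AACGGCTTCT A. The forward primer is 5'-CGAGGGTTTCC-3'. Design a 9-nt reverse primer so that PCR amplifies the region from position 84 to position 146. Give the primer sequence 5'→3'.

5'-GCCGTTATG-3'

The product's 3' end on the top strand is position 146.
The reverse primer anneals to the top strand over positions 138–146, i.e. to CATAACGGC.
Its sequence written 5'→3' is the reverse complement: GCCGTTATG.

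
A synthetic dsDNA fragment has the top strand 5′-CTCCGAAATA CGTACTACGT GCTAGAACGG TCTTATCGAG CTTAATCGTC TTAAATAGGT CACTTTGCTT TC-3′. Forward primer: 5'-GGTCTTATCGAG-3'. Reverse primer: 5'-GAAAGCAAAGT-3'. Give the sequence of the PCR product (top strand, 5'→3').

The forward primer matches the template at positions 29–40.
Reverse complement of the reverse primer: ACTTTGCTTTC. This occurs on the top strand at positions 62–72.
The product is the template from position 29 through 72 (44 bp).

5'-GGTCTTATCGAGCTTAATCGTCTTAAATAGGTCACTTTGCTTTC-3'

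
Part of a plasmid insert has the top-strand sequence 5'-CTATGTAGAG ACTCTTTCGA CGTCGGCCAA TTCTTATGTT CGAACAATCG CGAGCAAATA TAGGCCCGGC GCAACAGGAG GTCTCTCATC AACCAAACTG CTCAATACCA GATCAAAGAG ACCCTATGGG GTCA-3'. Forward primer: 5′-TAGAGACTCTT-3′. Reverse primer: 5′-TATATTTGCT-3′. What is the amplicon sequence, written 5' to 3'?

5'-TAGAGACTCTTTCGACGTCGGCCAATTCTTATGTTCGAACAATCGCGAGCAAATATA-3'

Scanning the template, TAGAGACTCTT occurs at positions 6–16; this primer anneals to the bottom strand there with its 3' end pointing downstream.
Taking the reverse complement of TATATTTGCT gives AGCAAATATA, found at positions 53–62 on the template; the primer anneals here to the top strand with its 3' end pointing upstream.
The product is the template from position 6 through 62 (57 bp).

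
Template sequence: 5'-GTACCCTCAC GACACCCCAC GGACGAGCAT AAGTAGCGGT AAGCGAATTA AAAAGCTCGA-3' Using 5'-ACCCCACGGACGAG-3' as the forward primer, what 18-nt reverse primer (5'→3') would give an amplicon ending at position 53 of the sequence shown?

5'-TTTTAATTCGCTTACCGC-3'

The forward primer binds at positions 14–27; the product's 3' end on the top strand is position 53.
The reverse primer anneals to the top strand over positions 36–53, i.e. to GCGGTAAGCGAATTAAAA.
Its sequence written 5'→3' is the reverse complement: TTTTAATTCGCTTACCGC.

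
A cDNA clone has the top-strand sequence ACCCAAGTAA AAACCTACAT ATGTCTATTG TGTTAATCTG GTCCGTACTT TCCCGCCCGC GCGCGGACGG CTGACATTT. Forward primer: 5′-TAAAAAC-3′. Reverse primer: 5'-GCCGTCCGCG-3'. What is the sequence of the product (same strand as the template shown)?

Scanning the template, TAAAAAC occurs at positions 8–14; this primer anneals to the bottom strand there with its 3' end pointing downstream.
Reverse complement of the reverse primer: CGCGGACGGC. This occurs on the top strand at positions 62–71.
The product is the template from position 8 through 71 (64 bp).

5'-TAAAAACCTACATATGTCTATTGTGTTAATCTGGTCCGTACTTTCCCGCCCGCGCGCGGACGGC-3'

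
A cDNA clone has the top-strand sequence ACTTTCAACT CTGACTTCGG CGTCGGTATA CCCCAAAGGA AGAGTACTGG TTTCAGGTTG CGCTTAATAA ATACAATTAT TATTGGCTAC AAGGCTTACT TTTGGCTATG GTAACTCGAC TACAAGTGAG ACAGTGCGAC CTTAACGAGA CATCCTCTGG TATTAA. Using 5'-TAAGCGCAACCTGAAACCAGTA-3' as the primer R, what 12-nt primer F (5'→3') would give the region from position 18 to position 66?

5'-CGGCGTCGGTAT-3'

The reverse primer's reverse complement TACTGGTTTCAGGTTGCGCTTA matches the template at positions 45–66; the product starts at position 18.
The forward primer is identical to the top strand over positions 18–29: CGGCGTCGGTAT.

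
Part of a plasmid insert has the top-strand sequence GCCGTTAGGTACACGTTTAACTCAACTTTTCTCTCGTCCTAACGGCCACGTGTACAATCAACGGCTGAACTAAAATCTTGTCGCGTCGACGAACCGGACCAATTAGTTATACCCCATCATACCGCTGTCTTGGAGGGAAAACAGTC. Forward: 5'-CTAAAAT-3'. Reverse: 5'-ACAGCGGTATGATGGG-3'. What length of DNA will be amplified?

Scanning the template, CTAAAAT occurs at positions 70–76; this primer anneals to the bottom strand there with its 3' end pointing downstream.
Taking the reverse complement of ACAGCGGTATGATGGG gives CCCATCATACCGCTGT, found at positions 113–128 on the template; the primer anneals here to the top strand with its 3' end pointing upstream.
The product runs from position 70 to position 128, so its length is 128 − 70 + 1 = 59 bp.

59 bp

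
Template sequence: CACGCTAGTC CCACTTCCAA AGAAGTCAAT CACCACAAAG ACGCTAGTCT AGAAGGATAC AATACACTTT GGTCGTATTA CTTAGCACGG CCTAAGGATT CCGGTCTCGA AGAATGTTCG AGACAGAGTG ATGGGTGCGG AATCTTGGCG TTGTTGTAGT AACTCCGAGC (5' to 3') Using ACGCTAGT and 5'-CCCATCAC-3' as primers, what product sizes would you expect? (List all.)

The forward primer ACGCTAGT matches the top strand at positions 2–9, 41–48.
The reverse primer's reverse complement is GTGATGGG, matching at positions 128–135.
Each forward site pairs with the reverse site to give a product ending at position 135: sizes 134, 95 bp.

134 bp, 95 bp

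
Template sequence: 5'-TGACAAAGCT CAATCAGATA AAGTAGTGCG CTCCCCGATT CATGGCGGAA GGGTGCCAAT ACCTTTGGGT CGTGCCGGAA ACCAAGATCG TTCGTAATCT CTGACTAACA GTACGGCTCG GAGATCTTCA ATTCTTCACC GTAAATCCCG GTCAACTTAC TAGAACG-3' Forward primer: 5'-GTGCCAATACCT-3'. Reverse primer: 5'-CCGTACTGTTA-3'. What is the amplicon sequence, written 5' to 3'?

5'-GTGCCAATACCTTTGGGTCGTGCCGGAAACCAAGATCGTTCGTAATCTCTGACTAACAGTACGG-3'

Forward primer GTGCCAATACCT is found on the top strand at positions 53–64.
Taking the reverse complement of CCGTACTGTTA gives TAACAGTACGG, found at positions 106–116 on the template; the primer anneals here to the top strand with its 3' end pointing upstream.
The product is the template from position 53 through 116 (64 bp).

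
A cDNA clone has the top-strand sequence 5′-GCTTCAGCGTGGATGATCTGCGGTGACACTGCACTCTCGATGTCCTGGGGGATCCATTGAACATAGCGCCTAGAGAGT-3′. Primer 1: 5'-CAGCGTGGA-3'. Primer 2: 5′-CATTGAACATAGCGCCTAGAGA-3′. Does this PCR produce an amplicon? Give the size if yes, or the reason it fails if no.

No product — both primers anneal to the same strand and extend in the same direction.

Primer 1 (CAGCGTGGA) matches the top strand at positions 5–13 (3' end points downstream).
Primer 2 (CATTGAACATAGCGCCTAGAGA) also matches the top strand directly, at positions 55–76 — its reverse complement TCTCTAGGCGCTATGTTCAATG is not present.
Both primers anneal to the bottom strand with 3' ends pointing the same way, so neither can prime synthesis back toward the other.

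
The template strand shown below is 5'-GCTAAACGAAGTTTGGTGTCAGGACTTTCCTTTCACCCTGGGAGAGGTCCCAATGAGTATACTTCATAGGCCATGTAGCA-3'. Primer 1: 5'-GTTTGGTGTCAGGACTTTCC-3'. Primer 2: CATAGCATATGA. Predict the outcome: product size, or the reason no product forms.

No product — primer 2 has no binding site in the template.

Primer 2 (CATAGCATATGA) does not match the top strand, and its reverse complement TCATATGCTATG does not match either.
With no annealing site for primer 2, no amplification occurs.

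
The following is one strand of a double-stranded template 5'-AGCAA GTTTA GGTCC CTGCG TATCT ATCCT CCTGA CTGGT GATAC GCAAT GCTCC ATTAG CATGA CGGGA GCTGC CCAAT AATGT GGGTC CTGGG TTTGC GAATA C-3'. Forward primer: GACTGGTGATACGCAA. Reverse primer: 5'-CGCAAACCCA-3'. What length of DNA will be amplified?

Scanning the template, GACTGGTGATACGCAA occurs at positions 34–49; this primer anneals to the bottom strand there with its 3' end pointing downstream.
Taking the reverse complement of CGCAAACCCA gives TGGGTTTGCG, found at positions 92–101 on the template; the primer anneals here to the top strand with its 3' end pointing upstream.
Amplicon spans positions 34–101: 68 bp.

68 bp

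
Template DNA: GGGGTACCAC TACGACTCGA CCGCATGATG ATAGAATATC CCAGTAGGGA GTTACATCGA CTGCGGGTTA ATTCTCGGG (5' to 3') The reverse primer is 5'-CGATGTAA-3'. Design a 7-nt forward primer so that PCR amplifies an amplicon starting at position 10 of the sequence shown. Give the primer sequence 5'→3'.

The reverse primer's reverse complement TTACATCG matches the template at positions 52–59; the product starts at position 10.
The forward primer is identical to the top strand over positions 10–16: CTACGAC.

5'-CTACGAC-3'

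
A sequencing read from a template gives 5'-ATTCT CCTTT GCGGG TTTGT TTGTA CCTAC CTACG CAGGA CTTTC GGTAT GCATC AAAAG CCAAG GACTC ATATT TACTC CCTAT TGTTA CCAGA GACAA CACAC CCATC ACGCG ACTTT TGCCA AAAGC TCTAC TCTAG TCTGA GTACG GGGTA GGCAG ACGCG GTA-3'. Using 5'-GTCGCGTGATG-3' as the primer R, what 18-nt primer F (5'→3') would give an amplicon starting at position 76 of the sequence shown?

The reverse primer's reverse complement CATCACGCGAC matches the template at positions 107–117; the product starts at position 76.
The forward primer is identical to the top strand over positions 76–93: TACTCCCTATTGTTACCA.

5'-TACTCCCTATTGTTACCA-3'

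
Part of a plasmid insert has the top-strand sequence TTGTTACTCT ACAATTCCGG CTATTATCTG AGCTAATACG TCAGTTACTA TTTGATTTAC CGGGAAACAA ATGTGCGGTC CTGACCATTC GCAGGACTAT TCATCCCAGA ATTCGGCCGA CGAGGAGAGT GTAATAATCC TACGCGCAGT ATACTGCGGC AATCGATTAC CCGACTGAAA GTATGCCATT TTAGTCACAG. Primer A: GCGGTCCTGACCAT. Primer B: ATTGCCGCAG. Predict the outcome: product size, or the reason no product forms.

Primer A (GCGGTCCTGACCAT) matches the top strand at positions 75–88; it acts as a forward primer.
Primer B's reverse complement is CTGCGGCAAT, matching the top strand at positions 154–163; it acts as a reverse primer.
The 3' ends face each other across positions 75–163, giving an 89 bp product.

Yes — an 89 bp product.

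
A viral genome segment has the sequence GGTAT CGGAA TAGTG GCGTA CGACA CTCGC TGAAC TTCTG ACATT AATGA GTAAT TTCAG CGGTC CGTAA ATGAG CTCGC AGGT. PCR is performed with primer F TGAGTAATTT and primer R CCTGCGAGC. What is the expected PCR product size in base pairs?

Forward primer TGAGTAATTT is found on the top strand at positions 48–57.
Reverse complement of the reverse primer: GCTCGCAGG. This occurs on the top strand at positions 75–83.
The product runs from position 48 to position 83, so its length is 83 − 48 + 1 = 36 bp.

36 bp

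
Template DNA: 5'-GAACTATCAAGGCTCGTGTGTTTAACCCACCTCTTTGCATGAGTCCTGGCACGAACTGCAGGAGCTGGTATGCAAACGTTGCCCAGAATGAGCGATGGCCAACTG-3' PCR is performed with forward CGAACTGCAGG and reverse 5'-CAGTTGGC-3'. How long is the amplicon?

54 bp

Forward primer CGAACTGCAGG is found on the top strand at positions 52–62.
Reverse complement of the reverse primer: GCCAACTG. This occurs on the top strand at positions 98–105.
Amplicon spans positions 52–105: 54 bp.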